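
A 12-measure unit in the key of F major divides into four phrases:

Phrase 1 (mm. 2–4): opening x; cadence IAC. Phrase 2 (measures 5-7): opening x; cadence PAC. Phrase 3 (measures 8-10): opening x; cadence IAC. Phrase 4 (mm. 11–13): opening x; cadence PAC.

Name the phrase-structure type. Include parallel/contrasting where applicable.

repeated period

The cadence pattern IAC–PAC–IAC–PAC is weak–strong twice, and phrases 3–4 restate phrases 1–2: a period heard twice, not a double period (which would end weakly at phrase 2).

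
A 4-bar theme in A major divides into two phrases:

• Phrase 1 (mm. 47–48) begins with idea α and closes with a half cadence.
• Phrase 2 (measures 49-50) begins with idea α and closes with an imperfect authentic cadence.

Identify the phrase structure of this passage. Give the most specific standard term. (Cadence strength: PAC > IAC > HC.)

parallel period

Phrase 1 ends with a half cadence (weaker) and phrase 2 with an imperfect authentic cadence (stronger): antecedent + consequent = a period.
The two phrases open with the same material (α / α), so the period is parallel.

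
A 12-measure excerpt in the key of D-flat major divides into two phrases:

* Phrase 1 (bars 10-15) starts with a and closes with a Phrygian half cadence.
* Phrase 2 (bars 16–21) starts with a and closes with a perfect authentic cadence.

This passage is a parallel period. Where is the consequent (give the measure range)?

measures 16–21

The antecedent is the phrase ending with the weaker cadence (Phrygian half cadence, phrase 1) and the consequent the one ending more conclusively (perfect authentic cadence, phrase 2); the consequent is bars 16–21.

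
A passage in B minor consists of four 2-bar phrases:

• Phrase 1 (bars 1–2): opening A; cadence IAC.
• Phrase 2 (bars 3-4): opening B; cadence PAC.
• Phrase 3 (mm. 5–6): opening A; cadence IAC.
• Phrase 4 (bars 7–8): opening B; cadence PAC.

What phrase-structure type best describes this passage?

repeated period

The cadence pattern IAC–PAC–IAC–PAC is weak–strong twice, and phrases 3–4 restate phrases 1–2: a period heard twice, not a double period (which would end weakly at phrase 2).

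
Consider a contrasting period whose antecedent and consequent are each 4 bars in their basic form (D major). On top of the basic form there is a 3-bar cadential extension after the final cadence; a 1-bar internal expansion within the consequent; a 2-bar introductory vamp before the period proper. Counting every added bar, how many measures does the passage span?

Basic contrasting period: 4 + 4 = 8 bars.
8 (basic form) + 3 (cadential extension) + 1 (internal expansion) + 2 (introduction) = 14.

14 measures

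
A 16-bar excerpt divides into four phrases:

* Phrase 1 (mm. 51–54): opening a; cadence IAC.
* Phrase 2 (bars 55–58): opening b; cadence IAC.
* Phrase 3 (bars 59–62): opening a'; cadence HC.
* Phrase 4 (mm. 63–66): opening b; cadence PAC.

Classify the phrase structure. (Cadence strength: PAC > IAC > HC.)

parallel double period

Four phrases in two halves: the first half (mm. 51-58) ends with an imperfect authentic cadence, the second (mm. 59-66) with a perfect authentic cadence — a large antecedent–consequent pair, i.e. a double period.
Phrase 3 begins with the same material as phrase 1, making it parallel.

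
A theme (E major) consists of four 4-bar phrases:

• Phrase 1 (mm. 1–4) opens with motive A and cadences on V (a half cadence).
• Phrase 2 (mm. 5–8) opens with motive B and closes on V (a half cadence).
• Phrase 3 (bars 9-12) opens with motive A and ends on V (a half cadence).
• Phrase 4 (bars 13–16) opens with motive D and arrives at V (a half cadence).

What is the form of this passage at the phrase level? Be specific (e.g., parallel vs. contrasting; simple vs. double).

Phrase 4 ends with a half cadence, no stronger than phrase 2's half cadence, so the four phrases do not form a double period; nor do phrases 3–4 duplicate 1–2, so it is not a repeated period. With no phrase reaching a conclusive cadence, the passage is a phrase group.

phrase group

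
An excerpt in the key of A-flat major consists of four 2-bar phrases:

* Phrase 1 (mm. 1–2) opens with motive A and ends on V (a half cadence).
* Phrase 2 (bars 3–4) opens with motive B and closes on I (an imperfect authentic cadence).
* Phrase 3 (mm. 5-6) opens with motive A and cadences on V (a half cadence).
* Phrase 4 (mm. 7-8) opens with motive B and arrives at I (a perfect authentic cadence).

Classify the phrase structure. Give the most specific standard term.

parallel double period

Four phrases in two halves: the first half (mm. 1–4) ends with an imperfect authentic cadence, the second (mm. 5-8) with a perfect authentic cadence — a large antecedent–consequent pair, i.e. a double period.
Phrase 3 begins with the same material as phrase 1, making it parallel.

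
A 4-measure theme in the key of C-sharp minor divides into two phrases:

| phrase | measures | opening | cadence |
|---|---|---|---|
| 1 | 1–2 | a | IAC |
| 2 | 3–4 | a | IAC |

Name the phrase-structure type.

repeated phrase

Both phrases have the same opening (a) and the same cadence (imperfect authentic cadence): the second is a restatement, not a consequent, so this is a repeated phrase rather than a period.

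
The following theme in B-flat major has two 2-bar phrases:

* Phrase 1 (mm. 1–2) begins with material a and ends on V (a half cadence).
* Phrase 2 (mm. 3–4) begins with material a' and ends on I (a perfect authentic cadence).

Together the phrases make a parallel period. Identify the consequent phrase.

phrase 2

The phrase ending with the weaker cadence (half cadence) is the antecedent; the one ending more conclusively (perfect authentic cadence) is the consequent. The consequent is phrase 2.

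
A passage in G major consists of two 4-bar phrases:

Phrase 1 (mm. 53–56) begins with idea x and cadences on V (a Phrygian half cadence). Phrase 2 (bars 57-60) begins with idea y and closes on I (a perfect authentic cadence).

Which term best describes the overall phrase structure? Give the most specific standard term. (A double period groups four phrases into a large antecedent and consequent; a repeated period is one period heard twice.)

contrasting period

Phrase 1 ends with a Phrygian half cadence (weaker) and phrase 2 with a perfect authentic cadence (stronger): antecedent + consequent = a period.
The two phrases open with different material (x / y), so the period is contrasting.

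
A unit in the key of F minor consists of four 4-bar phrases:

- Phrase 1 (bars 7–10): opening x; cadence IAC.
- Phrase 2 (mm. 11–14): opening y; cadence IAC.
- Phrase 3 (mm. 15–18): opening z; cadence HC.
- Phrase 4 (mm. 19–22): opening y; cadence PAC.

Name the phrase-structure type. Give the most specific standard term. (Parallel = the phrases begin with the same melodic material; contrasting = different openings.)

Four phrases in two halves: the first half (mm. 7-14) ends with an imperfect authentic cadence, the second (mm. 15–22) with a perfect authentic cadence — a large antecedent–consequent pair, i.e. a double period.
Phrase 3 begins with different material from phrase 1, making it contrasting.

contrasting double period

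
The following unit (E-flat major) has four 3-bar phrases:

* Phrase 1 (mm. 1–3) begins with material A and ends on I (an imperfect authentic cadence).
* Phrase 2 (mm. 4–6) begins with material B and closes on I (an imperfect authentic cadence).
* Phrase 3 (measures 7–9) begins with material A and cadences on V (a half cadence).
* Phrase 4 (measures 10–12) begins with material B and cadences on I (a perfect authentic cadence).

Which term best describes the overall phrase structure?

parallel double period

Four phrases in two halves: the first half (measures 1-6) ends with an imperfect authentic cadence, the second (mm. 7–12) with a perfect authentic cadence — a large antecedent–consequent pair, i.e. a double period.
Phrase 3 begins with the same material as phrase 1, making it parallel.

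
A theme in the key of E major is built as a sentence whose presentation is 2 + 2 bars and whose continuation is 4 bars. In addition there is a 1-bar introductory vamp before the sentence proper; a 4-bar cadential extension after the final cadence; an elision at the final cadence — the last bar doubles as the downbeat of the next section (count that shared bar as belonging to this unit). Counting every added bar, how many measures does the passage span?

13 measures

Basic sentence: 2 + 2 + 4 = 8 bars.
8 (basic form) + 1 (introduction) + 4 (cadential extension) = 13.
The elision shares a bar with the next section but does not change this unit's count.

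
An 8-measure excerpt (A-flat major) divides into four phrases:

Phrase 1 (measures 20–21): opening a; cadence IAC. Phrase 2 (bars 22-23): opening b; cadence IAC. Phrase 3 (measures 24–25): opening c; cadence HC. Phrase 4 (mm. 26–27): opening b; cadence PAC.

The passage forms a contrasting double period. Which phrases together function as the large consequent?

phrases 3 and 4

In a double period the first pair of phrases (ending imperfect authentic cadence) is the large antecedent and the second pair (ending perfect authentic cadence) is the large consequent; the consequent is phrases 3 and 4.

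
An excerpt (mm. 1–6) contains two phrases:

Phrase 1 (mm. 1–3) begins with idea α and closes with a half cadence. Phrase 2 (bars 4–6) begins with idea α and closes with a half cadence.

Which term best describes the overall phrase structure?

Both phrases have the same opening (α) and the same cadence (half cadence): the second is a restatement, not a consequent, so this is a repeated phrase rather than a period.

repeated phrase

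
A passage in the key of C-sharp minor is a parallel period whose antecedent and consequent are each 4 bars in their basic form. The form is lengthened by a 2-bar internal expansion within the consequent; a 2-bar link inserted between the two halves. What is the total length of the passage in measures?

Basic parallel period: 4 + 4 = 8 bars.
8 (basic form) + 2 (internal expansion) + 2 (link) = 12.

12 measures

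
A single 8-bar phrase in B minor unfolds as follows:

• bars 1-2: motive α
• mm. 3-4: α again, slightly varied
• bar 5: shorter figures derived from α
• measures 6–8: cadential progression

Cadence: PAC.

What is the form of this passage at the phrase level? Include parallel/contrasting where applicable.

Basic idea (bars 1–2) + its repetition (measures 3–4) form the presentation; fragmentation and cadence (mm. 5–8) form the continuation — the 8-bar whole is a sentence.

sentence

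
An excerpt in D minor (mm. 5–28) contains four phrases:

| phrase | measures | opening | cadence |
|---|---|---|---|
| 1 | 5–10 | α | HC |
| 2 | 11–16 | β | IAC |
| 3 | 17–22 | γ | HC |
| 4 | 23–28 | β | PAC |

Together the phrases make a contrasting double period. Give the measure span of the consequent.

In a double period the first pair of phrases (ending imperfect authentic cadence) is the large antecedent and the second pair (ending perfect authentic cadence) is the large consequent; the consequent is measures 17–28.

measures 17–28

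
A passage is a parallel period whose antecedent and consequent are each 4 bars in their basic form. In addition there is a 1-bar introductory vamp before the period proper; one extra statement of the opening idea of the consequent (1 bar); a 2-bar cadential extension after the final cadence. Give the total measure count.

12 measures

Basic parallel period: 4 + 4 = 8 bars.
8 (basic form) + 1 (introduction) + 1 (extra statement) + 2 (cadential extension) = 12.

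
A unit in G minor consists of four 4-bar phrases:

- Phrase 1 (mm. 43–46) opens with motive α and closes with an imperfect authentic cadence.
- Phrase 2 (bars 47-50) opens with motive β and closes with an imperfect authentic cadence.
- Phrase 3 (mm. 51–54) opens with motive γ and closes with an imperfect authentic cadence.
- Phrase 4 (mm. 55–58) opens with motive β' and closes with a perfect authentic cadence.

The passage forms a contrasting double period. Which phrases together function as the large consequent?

phrases 3 and 4

In a double period the first pair of phrases (ending imperfect authentic cadence) is the large antecedent and the second pair (ending perfect authentic cadence) is the large consequent; the consequent is phrases 3 and 4.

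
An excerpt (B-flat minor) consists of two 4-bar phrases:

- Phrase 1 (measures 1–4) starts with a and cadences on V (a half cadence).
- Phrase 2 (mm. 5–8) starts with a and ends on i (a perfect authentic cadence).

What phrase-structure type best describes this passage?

parallel period

Phrase 1 ends with a half cadence (weaker) and phrase 2 with a perfect authentic cadence (stronger): antecedent + consequent = a period.
The two phrases open with the same material (a / a), so the period is parallel.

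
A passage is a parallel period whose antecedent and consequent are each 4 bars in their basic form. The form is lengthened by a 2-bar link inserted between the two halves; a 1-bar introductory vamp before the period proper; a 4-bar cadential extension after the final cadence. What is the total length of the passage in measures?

15 measures

Basic parallel period: 4 + 4 = 8 bars.
8 (basic form) + 2 (link) + 1 (introduction) + 4 (cadential extension) = 15.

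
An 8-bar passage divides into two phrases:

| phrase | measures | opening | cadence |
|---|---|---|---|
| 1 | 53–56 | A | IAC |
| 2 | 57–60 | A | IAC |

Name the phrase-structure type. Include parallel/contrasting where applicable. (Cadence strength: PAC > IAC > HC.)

Both phrases have the same opening (A) and the same cadence (imperfect authentic cadence): the second is a restatement, not a consequent, so this is a repeated phrase rather than a period.

repeated phrase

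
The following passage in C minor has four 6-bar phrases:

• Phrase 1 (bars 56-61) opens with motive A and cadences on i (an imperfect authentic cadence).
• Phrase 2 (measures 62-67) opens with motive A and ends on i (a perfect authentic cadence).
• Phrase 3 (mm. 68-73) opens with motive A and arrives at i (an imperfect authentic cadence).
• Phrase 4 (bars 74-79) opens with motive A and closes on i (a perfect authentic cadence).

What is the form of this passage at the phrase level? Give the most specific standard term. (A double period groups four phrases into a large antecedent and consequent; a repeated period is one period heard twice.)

repeated period

The cadence pattern IAC–PAC–IAC–PAC is weak–strong twice, and phrases 3–4 restate phrases 1–2: a period heard twice, not a double period (which would end weakly at phrase 2).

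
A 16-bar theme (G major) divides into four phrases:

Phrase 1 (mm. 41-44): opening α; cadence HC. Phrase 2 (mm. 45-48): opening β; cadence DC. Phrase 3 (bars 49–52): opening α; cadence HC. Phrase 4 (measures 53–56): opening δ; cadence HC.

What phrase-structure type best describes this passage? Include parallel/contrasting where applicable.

phrase group

Phrase 4 ends with a half cadence, no stronger than phrase 2's deceptive cadence, so the four phrases do not form a double period; nor do phrases 3–4 duplicate 1–2, so it is not a repeated period. With no phrase reaching a conclusive cadence, the passage is a phrase group.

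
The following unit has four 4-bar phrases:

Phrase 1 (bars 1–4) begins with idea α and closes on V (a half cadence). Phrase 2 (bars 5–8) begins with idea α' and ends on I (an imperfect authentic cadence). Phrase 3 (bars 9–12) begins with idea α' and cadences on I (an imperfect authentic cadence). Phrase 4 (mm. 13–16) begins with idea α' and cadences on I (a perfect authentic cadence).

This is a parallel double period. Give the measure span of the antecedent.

measures 1–8

In a double period the first pair of phrases (ending imperfect authentic cadence) is the large antecedent and the second pair (ending perfect authentic cadence) is the large consequent; the antecedent is measures 1–8.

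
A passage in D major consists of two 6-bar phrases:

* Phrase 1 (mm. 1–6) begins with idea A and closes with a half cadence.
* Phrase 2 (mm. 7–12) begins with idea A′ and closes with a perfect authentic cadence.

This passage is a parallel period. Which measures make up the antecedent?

measures 1–6

The antecedent is the phrase ending with the weaker cadence (half cadence, phrase 1) and the consequent the one ending more conclusively (perfect authentic cadence, phrase 2); the antecedent is measures 1–6.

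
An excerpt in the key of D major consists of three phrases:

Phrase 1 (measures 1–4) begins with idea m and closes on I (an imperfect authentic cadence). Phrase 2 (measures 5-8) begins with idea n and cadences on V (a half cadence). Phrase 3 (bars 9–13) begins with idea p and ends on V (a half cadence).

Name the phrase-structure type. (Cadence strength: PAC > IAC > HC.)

phrase group

The final phrase closes with a half cadence, which is not stronger than the preceding half cadence; the 3 phrases lack an overall antecedent–consequent design and so form a phrase group.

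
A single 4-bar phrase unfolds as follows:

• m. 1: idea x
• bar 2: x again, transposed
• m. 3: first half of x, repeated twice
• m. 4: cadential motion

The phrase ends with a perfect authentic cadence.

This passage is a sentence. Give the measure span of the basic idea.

The presentation of a sentence is the basic idea (measure 1) plus its repetition (measure 2); the basic idea is therefore m. 1.

measures 1–1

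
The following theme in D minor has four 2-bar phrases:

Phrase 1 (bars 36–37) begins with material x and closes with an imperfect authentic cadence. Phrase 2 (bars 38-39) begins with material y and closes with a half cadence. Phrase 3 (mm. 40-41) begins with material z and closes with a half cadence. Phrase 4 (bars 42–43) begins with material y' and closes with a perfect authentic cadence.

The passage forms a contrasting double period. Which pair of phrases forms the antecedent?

In a double period the first pair of phrases (ending half cadence) is the large antecedent and the second pair (ending perfect authentic cadence) is the large consequent; the antecedent is phrases 1 and 2.

phrases 1 and 2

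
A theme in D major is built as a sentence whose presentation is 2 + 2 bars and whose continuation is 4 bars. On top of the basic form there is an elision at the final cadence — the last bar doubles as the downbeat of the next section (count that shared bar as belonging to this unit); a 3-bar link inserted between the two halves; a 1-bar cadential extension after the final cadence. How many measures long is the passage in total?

Basic sentence: 2 + 2 + 4 = 8 bars.
8 (basic form) + 3 (link) + 1 (cadential extension) = 12.
The elision shares a bar with the next section but does not change this unit's count.

12 measures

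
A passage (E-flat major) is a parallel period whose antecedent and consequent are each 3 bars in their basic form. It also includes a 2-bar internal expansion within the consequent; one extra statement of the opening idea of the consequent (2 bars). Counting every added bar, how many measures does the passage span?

10 measures

Basic parallel period: 3 + 3 = 6 bars.
6 (basic form) + 2 (internal expansion) + 2 (extra statement) = 10.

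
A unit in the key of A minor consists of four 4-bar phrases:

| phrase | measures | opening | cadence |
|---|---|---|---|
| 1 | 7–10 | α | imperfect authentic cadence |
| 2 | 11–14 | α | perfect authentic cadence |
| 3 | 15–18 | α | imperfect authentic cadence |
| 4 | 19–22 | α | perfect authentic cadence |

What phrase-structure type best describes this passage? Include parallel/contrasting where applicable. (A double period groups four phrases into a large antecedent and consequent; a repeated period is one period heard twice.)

repeated period

The cadence pattern IAC–PAC–IAC–PAC is weak–strong twice, and phrases 3–4 restate phrases 1–2: a period heard twice, not a double period (which would end weakly at phrase 2).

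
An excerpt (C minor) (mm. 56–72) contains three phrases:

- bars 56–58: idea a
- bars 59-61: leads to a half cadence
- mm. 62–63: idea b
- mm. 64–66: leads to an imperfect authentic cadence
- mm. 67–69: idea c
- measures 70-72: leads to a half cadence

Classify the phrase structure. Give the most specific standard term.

The final phrase closes with a half cadence, which is not stronger than the preceding imperfect authentic cadence; the 3 phrases lack an overall antecedent–consequent design and so form a phrase group.

phrase group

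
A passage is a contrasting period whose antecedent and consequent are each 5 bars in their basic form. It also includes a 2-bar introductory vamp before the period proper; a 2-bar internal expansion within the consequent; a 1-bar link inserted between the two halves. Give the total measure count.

Basic contrasting period: 5 + 5 = 10 bars.
10 (basic form) + 2 (introduction) + 2 (internal expansion) + 1 (link) = 15.

15 measures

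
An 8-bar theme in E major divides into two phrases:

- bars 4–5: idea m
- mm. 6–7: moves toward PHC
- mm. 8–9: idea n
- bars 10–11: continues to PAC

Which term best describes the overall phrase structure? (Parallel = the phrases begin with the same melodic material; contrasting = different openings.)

contrasting period

Phrase 1 ends with a Phrygian half cadence (weaker) and phrase 2 with a perfect authentic cadence (stronger): antecedent + consequent = a period.
The two phrases open with different material (m / n), so the period is contrasting.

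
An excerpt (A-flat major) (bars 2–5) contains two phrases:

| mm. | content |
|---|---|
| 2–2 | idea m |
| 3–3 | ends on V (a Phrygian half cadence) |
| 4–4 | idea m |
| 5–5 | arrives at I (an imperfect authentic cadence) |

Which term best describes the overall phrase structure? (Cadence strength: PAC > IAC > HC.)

Phrase 1 ends with a Phrygian half cadence (weaker) and phrase 2 with an imperfect authentic cadence (stronger): antecedent + consequent = a period.
The two phrases open with the same material (m / m), so the period is parallel.

parallel period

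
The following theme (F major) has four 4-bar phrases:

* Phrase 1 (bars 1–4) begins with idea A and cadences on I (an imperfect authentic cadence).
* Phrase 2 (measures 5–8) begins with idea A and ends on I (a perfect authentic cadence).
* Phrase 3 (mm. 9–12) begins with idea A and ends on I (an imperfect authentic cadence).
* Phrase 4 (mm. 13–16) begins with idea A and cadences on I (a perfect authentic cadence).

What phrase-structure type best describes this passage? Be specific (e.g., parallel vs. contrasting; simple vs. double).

repeated period

The cadence pattern IAC–PAC–IAC–PAC is weak–strong twice, and phrases 3–4 restate phrases 1–2: a period heard twice, not a double period (which would end weakly at phrase 2).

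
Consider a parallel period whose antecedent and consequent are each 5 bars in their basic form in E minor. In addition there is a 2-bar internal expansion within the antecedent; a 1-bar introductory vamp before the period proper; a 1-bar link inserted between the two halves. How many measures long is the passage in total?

Basic parallel period: 5 + 5 = 10 bars.
10 (basic form) + 2 (internal expansion) + 1 (introduction) + 1 (link) = 14.

14 measures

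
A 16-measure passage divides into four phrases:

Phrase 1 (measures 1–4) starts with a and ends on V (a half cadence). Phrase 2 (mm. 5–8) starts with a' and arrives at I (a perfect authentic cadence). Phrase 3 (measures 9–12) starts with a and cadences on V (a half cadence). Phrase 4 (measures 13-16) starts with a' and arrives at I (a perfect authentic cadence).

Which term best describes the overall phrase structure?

The cadence pattern HC–PAC–HC–PAC is weak–strong twice, and phrases 3–4 restate phrases 1–2: a period heard twice, not a double period (which would end weakly at phrase 2).

repeated period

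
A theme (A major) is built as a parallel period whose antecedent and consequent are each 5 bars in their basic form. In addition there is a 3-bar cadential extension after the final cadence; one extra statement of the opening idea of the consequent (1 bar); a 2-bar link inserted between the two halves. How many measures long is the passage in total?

Basic parallel period: 5 + 5 = 10 bars.
10 (basic form) + 3 (cadential extension) + 1 (extra statement) + 2 (link) = 16.

16 measures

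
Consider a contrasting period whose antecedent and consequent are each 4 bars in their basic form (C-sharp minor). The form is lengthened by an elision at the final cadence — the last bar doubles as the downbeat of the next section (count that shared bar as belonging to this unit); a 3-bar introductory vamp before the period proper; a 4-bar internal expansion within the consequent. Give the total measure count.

15 measures

Basic contrasting period: 4 + 4 = 8 bars.
8 (basic form) + 3 (introduction) + 4 (internal expansion) = 15.
The elision shares a bar with the next section but does not change this unit's count.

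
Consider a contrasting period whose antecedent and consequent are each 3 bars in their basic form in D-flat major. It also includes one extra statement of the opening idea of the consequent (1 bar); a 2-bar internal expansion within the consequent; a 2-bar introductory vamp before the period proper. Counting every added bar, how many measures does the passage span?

Basic contrasting period: 3 + 3 = 6 bars.
6 (basic form) + 1 (extra statement) + 2 (internal expansion) + 2 (introduction) = 11.

11 measures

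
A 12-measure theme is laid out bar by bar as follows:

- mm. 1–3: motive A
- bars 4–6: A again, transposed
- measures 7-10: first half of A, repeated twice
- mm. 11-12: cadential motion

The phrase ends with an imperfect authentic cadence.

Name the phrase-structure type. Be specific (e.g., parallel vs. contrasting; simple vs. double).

Basic idea (mm. 1–3) + its repetition (measures 4-6) form the presentation; fragmentation and cadence (mm. 7–12) form the continuation — the 12-bar whole is a sentence.

sentence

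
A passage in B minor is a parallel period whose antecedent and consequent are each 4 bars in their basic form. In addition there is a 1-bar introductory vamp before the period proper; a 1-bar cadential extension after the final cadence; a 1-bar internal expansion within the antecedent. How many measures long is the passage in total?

Basic parallel period: 4 + 4 = 8 bars.
8 (basic form) + 1 (introduction) + 1 (cadential extension) + 1 (internal expansion) = 11.

11 measures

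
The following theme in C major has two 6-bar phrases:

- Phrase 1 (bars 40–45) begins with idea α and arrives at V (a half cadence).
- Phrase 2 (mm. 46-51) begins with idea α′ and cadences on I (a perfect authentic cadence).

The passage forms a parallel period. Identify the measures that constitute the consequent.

measures 46–51

The antecedent is the phrase ending with the weaker cadence (half cadence, phrase 1) and the consequent the one ending more conclusively (perfect authentic cadence, phrase 2); the consequent is measures 46–51.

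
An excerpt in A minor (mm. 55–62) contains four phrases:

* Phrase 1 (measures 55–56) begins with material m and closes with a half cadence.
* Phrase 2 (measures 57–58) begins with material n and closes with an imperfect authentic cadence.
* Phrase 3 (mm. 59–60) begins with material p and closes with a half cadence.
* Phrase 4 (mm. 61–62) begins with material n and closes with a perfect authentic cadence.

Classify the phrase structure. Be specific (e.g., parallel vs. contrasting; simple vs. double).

contrasting double period

Four phrases in two halves: the first half (bars 55–58) ends with an imperfect authentic cadence, the second (bars 59–62) with a perfect authentic cadence — a large antecedent–consequent pair, i.e. a double period.
Phrase 3 begins with different material from phrase 1, making it contrasting.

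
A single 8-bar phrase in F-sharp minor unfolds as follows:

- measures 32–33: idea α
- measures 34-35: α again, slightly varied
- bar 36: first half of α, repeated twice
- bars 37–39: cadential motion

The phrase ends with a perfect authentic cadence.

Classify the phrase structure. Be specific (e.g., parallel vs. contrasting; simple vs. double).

sentence

Basic idea (mm. 32-33) + its repetition (mm. 34–35) form the presentation; fragmentation and cadence (mm. 36–39) form the continuation — the 8-bar whole is a sentence.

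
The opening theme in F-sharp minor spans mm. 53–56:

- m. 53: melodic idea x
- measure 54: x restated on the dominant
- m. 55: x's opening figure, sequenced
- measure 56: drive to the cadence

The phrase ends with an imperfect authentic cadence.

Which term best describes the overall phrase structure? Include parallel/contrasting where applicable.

sentence

Basic idea (m. 53) + its repetition (measure 54) form the presentation; fragmentation and cadence (measures 55–56) form the continuation — the 4-bar whole is a sentence.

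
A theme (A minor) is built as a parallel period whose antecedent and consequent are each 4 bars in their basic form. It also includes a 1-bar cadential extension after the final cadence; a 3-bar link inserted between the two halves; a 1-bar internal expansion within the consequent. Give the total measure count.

Basic parallel period: 4 + 4 = 8 bars.
8 (basic form) + 1 (cadential extension) + 3 (link) + 1 (internal expansion) = 13.

13 measures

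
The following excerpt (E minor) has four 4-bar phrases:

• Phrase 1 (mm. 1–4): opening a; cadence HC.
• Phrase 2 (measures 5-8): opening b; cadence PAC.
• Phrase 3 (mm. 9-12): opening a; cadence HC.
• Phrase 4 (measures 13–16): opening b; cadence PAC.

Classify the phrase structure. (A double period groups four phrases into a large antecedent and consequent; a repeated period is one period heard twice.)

repeated period

The cadence pattern HC–PAC–HC–PAC is weak–strong twice, and phrases 3–4 restate phrases 1–2: a period heard twice, not a double period (which would end weakly at phrase 2).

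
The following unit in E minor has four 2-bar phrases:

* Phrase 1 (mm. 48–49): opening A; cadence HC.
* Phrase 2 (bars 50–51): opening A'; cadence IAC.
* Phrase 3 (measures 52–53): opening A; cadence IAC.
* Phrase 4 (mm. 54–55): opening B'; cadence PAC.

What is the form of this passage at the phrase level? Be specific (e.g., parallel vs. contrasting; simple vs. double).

parallel double period

Four phrases in two halves: the first half (mm. 48–51) ends with an imperfect authentic cadence, the second (mm. 52-55) with a perfect authentic cadence — a large antecedent–consequent pair, i.e. a double period.
Phrase 3 begins with the same material as phrase 1, making it parallel.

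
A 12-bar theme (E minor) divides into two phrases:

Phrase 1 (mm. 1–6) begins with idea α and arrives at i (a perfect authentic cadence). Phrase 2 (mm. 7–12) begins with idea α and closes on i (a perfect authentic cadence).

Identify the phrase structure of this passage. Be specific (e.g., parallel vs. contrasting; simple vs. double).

repeated phrase

Both phrases have the same opening (α) and the same cadence (perfect authentic cadence): the second is a restatement, not a consequent, so this is a repeated phrase rather than a period.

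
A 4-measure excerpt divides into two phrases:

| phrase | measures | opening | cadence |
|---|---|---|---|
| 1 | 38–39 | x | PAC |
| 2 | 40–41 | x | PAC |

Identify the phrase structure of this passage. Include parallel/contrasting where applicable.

Both phrases have the same opening (x) and the same cadence (perfect authentic cadence): the second is a restatement, not a consequent, so this is a repeated phrase rather than a period.

repeated phrase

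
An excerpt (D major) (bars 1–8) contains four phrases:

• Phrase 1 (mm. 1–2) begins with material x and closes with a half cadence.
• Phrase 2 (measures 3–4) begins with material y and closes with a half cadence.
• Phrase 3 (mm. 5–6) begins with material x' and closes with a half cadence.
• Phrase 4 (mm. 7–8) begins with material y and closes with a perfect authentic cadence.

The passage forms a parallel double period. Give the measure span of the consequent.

measures 5–8

In a double period the first pair of phrases (ending half cadence) is the large antecedent and the second pair (ending perfect authentic cadence) is the large consequent; the consequent is measures 5–8.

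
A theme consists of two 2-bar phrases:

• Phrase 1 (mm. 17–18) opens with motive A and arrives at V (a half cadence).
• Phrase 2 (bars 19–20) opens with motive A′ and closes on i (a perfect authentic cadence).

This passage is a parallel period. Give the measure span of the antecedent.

measures 17–18

The antecedent is the phrase ending with the weaker cadence (half cadence, phrase 1) and the consequent the one ending more conclusively (perfect authentic cadence, phrase 2); the antecedent is mm. 17-18.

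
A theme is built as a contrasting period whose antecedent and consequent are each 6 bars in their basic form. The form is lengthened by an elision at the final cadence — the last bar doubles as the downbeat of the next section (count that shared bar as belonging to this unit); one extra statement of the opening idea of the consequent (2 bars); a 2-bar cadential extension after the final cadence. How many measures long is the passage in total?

Basic contrasting period: 6 + 6 = 12 bars.
12 (basic form) + 2 (extra statement) + 2 (cadential extension) = 16.
The elision shares a bar with the next section but does not change this unit's count.

16 measures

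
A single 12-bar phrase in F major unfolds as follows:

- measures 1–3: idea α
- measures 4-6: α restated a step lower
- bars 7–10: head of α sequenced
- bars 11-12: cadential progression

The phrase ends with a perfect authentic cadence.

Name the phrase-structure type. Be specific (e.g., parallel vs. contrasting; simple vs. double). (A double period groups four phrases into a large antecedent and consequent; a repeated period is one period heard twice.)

Basic idea (measures 1-3) + its repetition (measures 4–6) form the presentation; fragmentation and cadence (bars 7–12) form the continuation — the 12-bar whole is a sentence.

sentence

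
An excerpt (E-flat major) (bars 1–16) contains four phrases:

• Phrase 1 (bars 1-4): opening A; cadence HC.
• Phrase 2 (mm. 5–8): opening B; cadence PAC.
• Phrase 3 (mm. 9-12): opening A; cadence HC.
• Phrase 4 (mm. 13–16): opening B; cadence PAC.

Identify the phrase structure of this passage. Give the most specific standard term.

The cadence pattern HC–PAC–HC–PAC is weak–strong twice, and phrases 3–4 restate phrases 1–2: a period heard twice, not a double period (which would end weakly at phrase 2).

repeated period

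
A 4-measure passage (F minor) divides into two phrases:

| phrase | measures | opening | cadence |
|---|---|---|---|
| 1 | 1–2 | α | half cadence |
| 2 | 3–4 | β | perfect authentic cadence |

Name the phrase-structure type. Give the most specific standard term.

Phrase 1 ends with a half cadence (weaker) and phrase 2 with a perfect authentic cadence (stronger): antecedent + consequent = a period.
The two phrases open with different material (α / β), so the period is contrasting.

contrasting period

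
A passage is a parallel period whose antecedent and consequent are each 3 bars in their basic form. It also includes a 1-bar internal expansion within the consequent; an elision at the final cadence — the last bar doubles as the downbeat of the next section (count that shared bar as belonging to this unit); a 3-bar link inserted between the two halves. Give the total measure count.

10 measures

Basic parallel period: 3 + 3 = 6 bars.
6 (basic form) + 1 (internal expansion) + 3 (link) = 10.
The elision shares a bar with the next section but does not change this unit's count.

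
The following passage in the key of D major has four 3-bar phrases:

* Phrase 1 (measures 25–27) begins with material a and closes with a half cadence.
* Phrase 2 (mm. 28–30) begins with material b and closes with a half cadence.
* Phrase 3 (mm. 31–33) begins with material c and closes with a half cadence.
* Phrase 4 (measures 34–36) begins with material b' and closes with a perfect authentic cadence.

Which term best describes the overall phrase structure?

contrasting double period

Four phrases in two halves: the first half (mm. 25–30) ends with a half cadence, the second (measures 31-36) with a perfect authentic cadence — a large antecedent–consequent pair, i.e. a double period.
Phrase 3 begins with different material from phrase 1, making it contrasting.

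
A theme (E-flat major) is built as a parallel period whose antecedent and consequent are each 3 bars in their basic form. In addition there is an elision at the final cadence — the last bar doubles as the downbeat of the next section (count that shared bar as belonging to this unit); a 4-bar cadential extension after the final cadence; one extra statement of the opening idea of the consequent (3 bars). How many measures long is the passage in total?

13 measures

Basic parallel period: 3 + 3 = 6 bars.
6 (basic form) + 4 (cadential extension) + 3 (extra statement) = 13.
The elision shares a bar with the next section but does not change this unit's count.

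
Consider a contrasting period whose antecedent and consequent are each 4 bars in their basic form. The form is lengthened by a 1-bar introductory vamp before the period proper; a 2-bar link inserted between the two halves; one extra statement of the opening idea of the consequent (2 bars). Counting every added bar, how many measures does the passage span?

Basic contrasting period: 4 + 4 = 8 bars.
8 (basic form) + 1 (introduction) + 2 (link) + 2 (extra statement) = 13.

13 measures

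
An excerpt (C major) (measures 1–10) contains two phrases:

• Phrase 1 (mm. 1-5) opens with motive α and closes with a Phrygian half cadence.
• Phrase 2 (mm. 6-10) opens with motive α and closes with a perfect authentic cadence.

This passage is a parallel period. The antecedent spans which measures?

The antecedent is the phrase ending with the weaker cadence (Phrygian half cadence, phrase 1) and the consequent the one ending more conclusively (perfect authentic cadence, phrase 2); the antecedent is mm. 1–5.

measures 1–5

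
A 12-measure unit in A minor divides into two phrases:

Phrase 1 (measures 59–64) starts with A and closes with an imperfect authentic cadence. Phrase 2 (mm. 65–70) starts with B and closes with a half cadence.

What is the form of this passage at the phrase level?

The second phrase closes with a half cadence, which is not stronger than the first phrase's imperfect authentic cadence; without a weak→strong cadential pair there is no antecedent–consequent relationship, so this is a phrase group rather than a period.

phrase group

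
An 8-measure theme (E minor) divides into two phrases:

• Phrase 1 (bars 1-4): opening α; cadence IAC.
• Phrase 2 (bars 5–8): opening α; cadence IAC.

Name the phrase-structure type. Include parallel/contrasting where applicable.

repeated phrase

Both phrases have the same opening (α) and the same cadence (imperfect authentic cadence): the second is a restatement, not a consequent, so this is a repeated phrase rather than a period.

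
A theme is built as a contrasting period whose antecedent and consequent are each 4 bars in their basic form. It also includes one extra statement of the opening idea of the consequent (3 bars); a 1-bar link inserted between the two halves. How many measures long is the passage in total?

Basic contrasting period: 4 + 4 = 8 bars.
8 (basic form) + 3 (extra statement) + 1 (link) = 12.

12 measures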